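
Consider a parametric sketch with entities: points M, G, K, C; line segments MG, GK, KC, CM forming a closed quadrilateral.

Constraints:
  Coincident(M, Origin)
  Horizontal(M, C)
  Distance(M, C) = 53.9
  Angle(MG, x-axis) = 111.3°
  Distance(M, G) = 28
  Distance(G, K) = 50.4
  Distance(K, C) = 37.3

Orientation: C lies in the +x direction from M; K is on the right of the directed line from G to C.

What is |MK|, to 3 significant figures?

24.4

Checks: |GK| = 50.40 ✓; |KC| = 37.30 ✓.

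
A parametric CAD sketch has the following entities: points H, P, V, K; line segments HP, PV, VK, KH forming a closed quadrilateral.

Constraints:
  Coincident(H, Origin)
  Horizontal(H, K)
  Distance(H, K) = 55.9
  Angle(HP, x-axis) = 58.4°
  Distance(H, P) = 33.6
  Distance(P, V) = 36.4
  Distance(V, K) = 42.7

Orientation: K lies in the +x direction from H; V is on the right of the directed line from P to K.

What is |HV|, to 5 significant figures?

15.820

Checks: |PV| = 36.40 ✓; |VK| = 42.70 ✓.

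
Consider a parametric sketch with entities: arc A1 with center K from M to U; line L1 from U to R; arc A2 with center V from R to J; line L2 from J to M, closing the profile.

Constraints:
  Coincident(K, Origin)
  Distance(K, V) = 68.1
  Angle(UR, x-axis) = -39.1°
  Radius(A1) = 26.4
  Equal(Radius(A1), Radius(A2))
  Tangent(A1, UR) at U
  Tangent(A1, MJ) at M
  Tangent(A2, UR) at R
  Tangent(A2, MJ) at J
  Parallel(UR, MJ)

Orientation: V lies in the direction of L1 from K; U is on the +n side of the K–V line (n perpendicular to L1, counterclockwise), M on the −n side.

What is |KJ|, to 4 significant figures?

73.04

Tangency of A1 to both parallel lines with radius 26.4 puts U and M at K ± 26.4·n: U = (16.65, 20.49), M = (-16.65, -20.49). Equal radii place R and J the same way about V: R = V + 26.4·n = (69.50, -22.46), J = V − 26.4·n = (36.20, -63.44). Then |KJ| = |J − K| = 73.04.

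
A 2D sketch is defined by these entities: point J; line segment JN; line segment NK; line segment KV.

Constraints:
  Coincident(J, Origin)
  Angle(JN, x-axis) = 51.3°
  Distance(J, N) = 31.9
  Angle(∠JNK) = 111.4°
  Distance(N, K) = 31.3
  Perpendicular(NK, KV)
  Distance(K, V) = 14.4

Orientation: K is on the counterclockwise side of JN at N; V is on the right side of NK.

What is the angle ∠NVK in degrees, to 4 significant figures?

65.29°

∠JNK = 111.4°, so NK runs at 51.3° + (180° − 111.4°) = 119.9° from the x-axis; with |NK| = 31.3, K = N + 31.3·(cos 119.9°, sin 119.9°) = (4.343, 52.03). The perpendicularity gives KV at right angles to NK; with |KV| = 14.4 on the right of NK, V = K + 14.4·(0.8669, 0.4985) = (16.83, 59.21). Then cos ∠NVK = VN·VK / (|VN||VK|), giving 65.29°.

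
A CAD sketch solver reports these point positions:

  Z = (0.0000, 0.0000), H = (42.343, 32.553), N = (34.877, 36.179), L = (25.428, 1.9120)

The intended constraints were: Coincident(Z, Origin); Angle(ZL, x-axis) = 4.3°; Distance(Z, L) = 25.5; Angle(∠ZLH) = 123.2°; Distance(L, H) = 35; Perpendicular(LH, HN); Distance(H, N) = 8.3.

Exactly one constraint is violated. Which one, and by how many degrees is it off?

Perpendicular(LH, HN) — off by 3.00°.

Z = (0.00, 0.00) ✓; ZL at 4.300° ✓; |ZL| = 25.50 ✓; ∠ZLH = 123.2° ✓; |LH| = 35.00 ✓; ∠(LH, HN) = 93.00° ✗; |HN| = 8.300 ✓.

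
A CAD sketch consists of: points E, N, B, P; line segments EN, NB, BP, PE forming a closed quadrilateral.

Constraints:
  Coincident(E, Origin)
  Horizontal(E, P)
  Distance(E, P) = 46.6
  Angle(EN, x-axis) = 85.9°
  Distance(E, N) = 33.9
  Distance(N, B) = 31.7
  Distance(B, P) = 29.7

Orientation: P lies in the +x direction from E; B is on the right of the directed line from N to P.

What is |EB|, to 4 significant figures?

18.47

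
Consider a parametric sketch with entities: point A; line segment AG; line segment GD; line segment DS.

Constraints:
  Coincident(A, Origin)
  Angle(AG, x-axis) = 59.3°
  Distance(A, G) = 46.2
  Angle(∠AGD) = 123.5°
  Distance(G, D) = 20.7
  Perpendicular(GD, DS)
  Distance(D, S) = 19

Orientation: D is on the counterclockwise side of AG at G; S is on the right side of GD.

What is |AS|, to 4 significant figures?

73.78

A is at the origin; AG runs at 59.3° with length 46.2, so G = 46.2·(cos 59.3°, sin 59.3°) = (23.59, 39.73). ∠AGD = 123.5°, so GD runs at 59.3° + (180° − 123.5°) = 115.8° from the x-axis; with |GD| = 20.7, D = G + 20.7·(cos 115.8°, sin 115.8°) = (14.58, 58.36). The perpendicularity gives DS at right angles to GD; with |DS| = 19.0 on the right of GD, S = D + 19.0·(0.9003, 0.4352) = (31.68, 66.63). Then |AS| = |S − A| = 73.78.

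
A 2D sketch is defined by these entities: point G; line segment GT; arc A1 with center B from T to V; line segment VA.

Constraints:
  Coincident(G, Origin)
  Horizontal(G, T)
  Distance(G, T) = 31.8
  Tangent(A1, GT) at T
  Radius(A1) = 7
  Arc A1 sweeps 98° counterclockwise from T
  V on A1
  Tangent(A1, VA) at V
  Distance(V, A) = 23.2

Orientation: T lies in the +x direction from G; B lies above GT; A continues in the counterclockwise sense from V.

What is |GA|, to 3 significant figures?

47.1

G is at the origin; G and T share the same y with |GT| = 31.8 and T on the +x side, so T = (31.8, 0.00). A1 meets GT tangentially, so BT is at right angles to GT, so B = T + (0, 7) = (31.8, 7.00). On A1, T sits at bearing -90° from B; a 98° counterclockwise sweep puts V at bearing 8°, so V = B + 7.0·(cos 8°, sin 8°) = (38.7, 7.97). Tangency of A1 to VA means the radius BV is perpendicular to VA, so VA runs along (−sin 8°, cos 8°); with |VA| = 23.2, A = (35.5, 30.9). Then |GA| = |A − G| = 47.1.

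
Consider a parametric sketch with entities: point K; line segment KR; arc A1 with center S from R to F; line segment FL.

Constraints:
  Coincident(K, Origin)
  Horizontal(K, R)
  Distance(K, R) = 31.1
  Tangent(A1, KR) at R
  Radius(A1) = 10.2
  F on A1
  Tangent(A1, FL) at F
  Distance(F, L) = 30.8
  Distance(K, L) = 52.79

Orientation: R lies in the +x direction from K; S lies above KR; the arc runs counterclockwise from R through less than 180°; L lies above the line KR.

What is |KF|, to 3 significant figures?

42.9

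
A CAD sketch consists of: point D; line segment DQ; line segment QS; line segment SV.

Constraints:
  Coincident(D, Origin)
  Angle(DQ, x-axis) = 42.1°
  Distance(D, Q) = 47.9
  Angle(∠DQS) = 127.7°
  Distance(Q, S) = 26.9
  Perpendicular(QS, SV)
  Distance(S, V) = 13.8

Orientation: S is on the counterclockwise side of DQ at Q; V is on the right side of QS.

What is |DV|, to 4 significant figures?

76.36

D is at the origin; DQ runs at 42.1° with length 47.9, so Q = 47.9·(cos 42.1°, sin 42.1°) = (35.54, 32.11). ∠DQS = 127.7°, so QS runs at 42.1° + (180° − 127.7°) = 94.40° from the x-axis; with |QS| = 26.9, S = Q + 26.9·(cos 94.40°, sin 94.40°) = (33.48, 58.93). QS is perpendicular to SV; with |SV| = 13.8 on the right of QS, V = S + 13.8·(0.9971, 0.07672) = (47.24, 59.99). Then |DV| = |V − D| = 76.36.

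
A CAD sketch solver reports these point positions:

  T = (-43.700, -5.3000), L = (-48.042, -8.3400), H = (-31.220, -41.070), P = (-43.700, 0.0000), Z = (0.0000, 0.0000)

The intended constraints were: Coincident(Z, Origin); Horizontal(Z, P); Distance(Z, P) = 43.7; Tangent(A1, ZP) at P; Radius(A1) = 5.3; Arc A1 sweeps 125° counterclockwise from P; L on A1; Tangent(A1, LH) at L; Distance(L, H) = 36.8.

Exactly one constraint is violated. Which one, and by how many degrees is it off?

Tangent(A1, LH) at L — off by 7.80°.

Z = (0.00, 0.00) ✓; Z.y = 0.00, P.y = 0.00 ✓; |ZP| = 43.70 ✓; ∠(TP, PZ) = 90.00° ✓; |TP| = 5.300 ✓; bearing(T→L) − bearing(T→P) = 125.0° ✓; |TL| = 5.300 ✓; ∠(TL, LH) = 97.80° ✗; |LH| = 36.80 ✓.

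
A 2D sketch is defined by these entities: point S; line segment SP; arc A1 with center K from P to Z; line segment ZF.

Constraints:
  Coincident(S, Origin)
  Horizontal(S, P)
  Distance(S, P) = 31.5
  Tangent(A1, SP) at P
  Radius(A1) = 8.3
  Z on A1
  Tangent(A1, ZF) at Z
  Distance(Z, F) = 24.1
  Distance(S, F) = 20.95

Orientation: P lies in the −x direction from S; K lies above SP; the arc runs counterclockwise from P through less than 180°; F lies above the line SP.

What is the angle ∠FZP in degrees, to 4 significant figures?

157.9°

S is at the origin; SP is horizontal with |SP| = 31.5 and P on the −x side, so P = (-31.50, 0.000). A1 meets SP tangentially, so KP is at right angles to SP, so K = P + (0, 8.3) = (-31.50, 8.300). Since KZ ⟂ ZF (tangency), |KF| = √(8.3² + 24.1²) = 25.49 regardless of where Z sits on A1. So F lies on both circle(S, 20.95) and circle(K, 25.49); the above-SP intersection is F = (-8.446, 19.17). Z is the foot of the tangent from F: Z = (-25.71, 2.355).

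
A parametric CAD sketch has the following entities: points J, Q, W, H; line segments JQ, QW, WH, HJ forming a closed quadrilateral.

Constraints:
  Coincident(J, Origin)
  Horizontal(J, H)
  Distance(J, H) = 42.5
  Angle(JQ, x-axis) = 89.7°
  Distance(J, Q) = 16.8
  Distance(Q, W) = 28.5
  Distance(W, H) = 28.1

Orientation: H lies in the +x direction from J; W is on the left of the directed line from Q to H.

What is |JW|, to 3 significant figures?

36.6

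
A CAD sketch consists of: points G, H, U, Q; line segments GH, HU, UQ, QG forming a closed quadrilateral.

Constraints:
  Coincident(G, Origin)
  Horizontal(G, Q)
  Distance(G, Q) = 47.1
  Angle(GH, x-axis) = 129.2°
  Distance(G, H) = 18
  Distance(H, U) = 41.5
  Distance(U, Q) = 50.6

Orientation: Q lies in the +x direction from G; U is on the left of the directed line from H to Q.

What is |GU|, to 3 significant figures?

46.3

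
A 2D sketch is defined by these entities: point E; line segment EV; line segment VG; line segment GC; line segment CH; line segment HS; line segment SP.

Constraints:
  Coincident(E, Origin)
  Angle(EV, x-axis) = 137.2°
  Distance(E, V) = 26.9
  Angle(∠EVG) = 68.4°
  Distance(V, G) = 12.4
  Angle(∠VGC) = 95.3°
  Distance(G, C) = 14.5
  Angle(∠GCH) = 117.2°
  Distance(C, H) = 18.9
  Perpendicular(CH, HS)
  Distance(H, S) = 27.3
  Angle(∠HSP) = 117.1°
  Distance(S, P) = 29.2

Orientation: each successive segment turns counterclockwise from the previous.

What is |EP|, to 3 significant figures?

50.1

CH ⟂ HS, so HS runs at 126°; with |HS| = 27.3, S = (-12.2, 33.4). ∠HSP = 117.1° gives SP at -171° from the x-axis; with |SP| = 29.2, P = (-41.0, 28.8). Then |EP| = |P − E| = 50.1.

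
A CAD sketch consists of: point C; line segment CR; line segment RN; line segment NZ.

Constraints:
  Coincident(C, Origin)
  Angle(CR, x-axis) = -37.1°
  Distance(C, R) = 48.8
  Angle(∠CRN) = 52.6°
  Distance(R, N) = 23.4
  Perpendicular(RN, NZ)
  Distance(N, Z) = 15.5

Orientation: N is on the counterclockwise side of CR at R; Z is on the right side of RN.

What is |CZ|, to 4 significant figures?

54.63

∠CRN = 52.6°, so RN runs at -37.1° + (180° − 52.6°) = 90.30° from the x-axis; with |RN| = 23.4, N = R + 23.4·(cos 90.30°, sin 90.30°) = (38.80, -6.037). RN is perpendicular to NZ; with |NZ| = 15.5 on the right of RN, Z = N + 15.5·(1.000, 0.005236) = (54.30, -5.956). Then |CZ| = |Z − C| = 54.63.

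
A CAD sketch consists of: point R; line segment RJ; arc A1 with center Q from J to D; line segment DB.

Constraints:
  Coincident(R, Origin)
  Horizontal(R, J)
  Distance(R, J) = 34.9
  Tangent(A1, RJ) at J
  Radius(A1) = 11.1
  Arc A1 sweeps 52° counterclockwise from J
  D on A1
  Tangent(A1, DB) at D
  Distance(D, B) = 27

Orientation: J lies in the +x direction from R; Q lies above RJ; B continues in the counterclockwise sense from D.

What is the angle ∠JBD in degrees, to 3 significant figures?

6.81°

R is at the origin; R and J share the same y with |RJ| = 34.9 and J on the +x side, so J = (34.9, 0.00). Since A1 is tangent to RJ there, QJ ⟂ RJ, so Q = J + (0, 11.1) = (34.9, 11.1). On A1, J sits at bearing -90° from Q; a 52° counterclockwise sweep puts D at bearing -38°, so D = Q + 11.1·(cos -38°, sin -38°) = (43.6, 4.27). A1 meets DB tangentially, so QD is at right angles to DB, so DB runs along (−sin -38°, cos -38°); with |DB| = 27.0, B = (60.3, 25.5). Then cos ∠JBD = BJ·BD / (|BJ||BD|), giving 6.81°.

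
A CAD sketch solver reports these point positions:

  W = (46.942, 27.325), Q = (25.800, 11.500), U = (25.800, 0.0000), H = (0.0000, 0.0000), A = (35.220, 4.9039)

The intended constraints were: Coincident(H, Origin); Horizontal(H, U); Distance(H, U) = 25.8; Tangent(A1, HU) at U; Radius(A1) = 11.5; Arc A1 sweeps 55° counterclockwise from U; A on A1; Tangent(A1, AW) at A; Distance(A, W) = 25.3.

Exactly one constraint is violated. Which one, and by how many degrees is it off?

Tangent(A1, AW) at A — off by 7.40°.

H = (0.00, 0.00) ✓; H.y = 0.00, U.y = 0.00 ✓; |HU| = 25.80 ✓; ∠(QU, UH) = 90.00° ✓; |QU| = 11.50 ✓; bearing(Q→A) − bearing(Q→U) = 55.00° ✓; |QA| = 11.50 ✓; ∠(QA, AW) = 82.60° ✗; |AW| = 25.30 ✓.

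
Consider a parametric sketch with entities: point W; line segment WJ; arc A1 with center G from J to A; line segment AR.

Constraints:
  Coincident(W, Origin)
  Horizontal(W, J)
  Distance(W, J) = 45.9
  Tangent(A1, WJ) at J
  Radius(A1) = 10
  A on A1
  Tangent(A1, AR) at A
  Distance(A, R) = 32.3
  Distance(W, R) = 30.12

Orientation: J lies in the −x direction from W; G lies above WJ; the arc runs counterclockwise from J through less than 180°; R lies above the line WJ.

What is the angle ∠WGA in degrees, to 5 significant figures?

33.060°

Checks: ∠(GJ, JW) = 90.00° ✓; |GJ| = 10.00 ✓; |GA| = 10.00 ✓; ∠(GA, AR) = 90.00° ✓; |AR| = 32.30 ✓; |WR| = 30.12 ✓.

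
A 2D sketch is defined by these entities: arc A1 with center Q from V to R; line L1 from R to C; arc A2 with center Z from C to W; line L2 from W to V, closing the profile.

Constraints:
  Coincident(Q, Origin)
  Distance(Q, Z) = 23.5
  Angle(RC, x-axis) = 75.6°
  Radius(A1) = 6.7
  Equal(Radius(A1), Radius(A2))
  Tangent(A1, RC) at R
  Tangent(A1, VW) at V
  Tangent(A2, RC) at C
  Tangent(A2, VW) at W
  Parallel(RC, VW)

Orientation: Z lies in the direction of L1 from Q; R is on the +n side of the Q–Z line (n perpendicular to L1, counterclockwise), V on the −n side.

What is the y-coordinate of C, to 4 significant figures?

24.43

Tangency of A1 to both parallel lines with radius 6.7 puts R and V at Q ± 6.7·n: R = (-6.490, 1.666), V = (6.490, -1.666). Equal radii place C and W the same way about Z: C = Z + 6.7·n = (-0.6453, 24.43), W = Z − 6.7·n = (12.33, 21.10). So C.y = 24.43.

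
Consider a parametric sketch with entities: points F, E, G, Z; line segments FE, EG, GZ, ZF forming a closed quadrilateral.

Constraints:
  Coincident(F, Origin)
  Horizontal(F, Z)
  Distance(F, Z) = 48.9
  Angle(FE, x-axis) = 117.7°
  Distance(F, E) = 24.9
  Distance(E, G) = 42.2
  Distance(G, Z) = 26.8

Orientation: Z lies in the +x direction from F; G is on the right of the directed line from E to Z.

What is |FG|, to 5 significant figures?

22.505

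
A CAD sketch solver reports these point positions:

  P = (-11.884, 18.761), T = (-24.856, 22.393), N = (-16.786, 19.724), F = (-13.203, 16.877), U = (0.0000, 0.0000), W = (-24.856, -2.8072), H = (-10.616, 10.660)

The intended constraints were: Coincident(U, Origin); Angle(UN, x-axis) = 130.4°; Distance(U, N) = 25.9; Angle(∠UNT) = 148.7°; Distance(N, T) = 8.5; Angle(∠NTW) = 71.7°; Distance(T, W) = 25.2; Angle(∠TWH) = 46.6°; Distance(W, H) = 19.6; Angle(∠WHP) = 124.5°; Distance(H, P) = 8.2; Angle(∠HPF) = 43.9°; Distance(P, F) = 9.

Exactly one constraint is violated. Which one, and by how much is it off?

Distance(P, F) = 9 — off by 6.70.

U = (0.00, 0.00) ✓; UN at 130.4° ✓; |UN| = 25.90 ✓; ∠UNT = 148.7° ✓; |NT| = 8.500 ✓; ∠NTW = 71.70° ✓; |TW| = 25.20 ✓; ∠TWH = 46.60° ✓; |WH| = 19.60 ✓; ∠WHP = 124.5° ✓; |HP| = 8.200 ✓; ∠HPF = 43.89° ✓; |PF| = 2.300 ✗.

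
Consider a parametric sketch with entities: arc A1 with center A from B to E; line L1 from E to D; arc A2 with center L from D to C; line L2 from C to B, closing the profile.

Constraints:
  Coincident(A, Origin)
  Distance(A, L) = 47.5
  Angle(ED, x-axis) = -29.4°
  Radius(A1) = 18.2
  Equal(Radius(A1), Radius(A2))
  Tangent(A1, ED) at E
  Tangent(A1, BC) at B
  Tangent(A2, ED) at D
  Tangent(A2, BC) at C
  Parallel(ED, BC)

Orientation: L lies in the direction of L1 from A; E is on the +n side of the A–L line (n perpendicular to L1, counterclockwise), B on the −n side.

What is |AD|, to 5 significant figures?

50.867

The slot axis is L1's direction at -29.4°, so u = (cos -29.4°, sin -29.4°) = (0.87121, -0.49090) and n = (−sin -29.4°, cos -29.4°) = (0.49090, 0.87121). A is at the origin and L lies 47.5 along u from A, so L = 47.5·u = (41.383, -23.318). Tangency of A1 to both parallel lines with radius 18.2 puts E and B at A ± 18.2·n: E = (8.9344, 15.856), B = (-8.9344, -15.856). Equal radii place D and C the same way about L: D = L + 18.2·n = (50.317, -7.4618), C = L − 18.2·n = (32.448, -39.174). Then |AD| = |D − A| = 50.867.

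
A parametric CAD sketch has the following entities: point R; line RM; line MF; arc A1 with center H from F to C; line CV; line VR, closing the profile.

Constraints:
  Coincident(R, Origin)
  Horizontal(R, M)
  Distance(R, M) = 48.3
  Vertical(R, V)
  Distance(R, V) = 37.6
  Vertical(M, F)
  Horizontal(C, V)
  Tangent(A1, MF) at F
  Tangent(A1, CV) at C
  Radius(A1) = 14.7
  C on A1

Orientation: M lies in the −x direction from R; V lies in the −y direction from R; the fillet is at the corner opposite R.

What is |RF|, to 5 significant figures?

53.454

R is at the origin; RM is horizontal with |RM| = 48.3 and M on the −x side, so M = (-48.300, 0.0000). RV is vertical with |RV| = 37.6 and V on the −y side, so V = (0.0000, -37.600). The virtual corner opposite R is at (-48.300, -37.600). A1 meets MF tangentially, so HF is at right angles to MF and tangency of A1 to CV means the radius HC is perpendicular to CV, with radius 14.7, so the center H sits 14.7 in from both sides at H = (-33.600, -22.900). That places the tangent points at F = (-48.300, -22.900) on MF and C = (-33.600, -37.600) on CV. Then |RF| = |F − R| = 53.454.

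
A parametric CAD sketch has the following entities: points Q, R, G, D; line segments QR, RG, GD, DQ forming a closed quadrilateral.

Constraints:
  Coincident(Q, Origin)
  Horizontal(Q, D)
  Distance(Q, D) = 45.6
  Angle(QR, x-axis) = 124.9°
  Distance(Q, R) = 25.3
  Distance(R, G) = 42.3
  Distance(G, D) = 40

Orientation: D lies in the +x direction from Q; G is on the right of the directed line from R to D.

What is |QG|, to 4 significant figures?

17.04

Checks: |RG| = 42.30 ✓; |GD| = 40.00 ✓.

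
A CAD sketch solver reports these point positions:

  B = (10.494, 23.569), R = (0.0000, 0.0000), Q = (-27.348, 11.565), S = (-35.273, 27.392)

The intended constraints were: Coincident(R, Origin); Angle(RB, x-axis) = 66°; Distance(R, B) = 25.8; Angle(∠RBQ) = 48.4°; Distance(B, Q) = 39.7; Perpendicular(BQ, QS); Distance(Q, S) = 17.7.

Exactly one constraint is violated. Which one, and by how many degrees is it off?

Perpendicular(BQ, QS) — off by 9.00°.

R = (0.00, 0.00) ✓; RB at 66.00° ✓; |RB| = 25.80 ✓; ∠RBQ = 48.40° ✓; |BQ| = 39.70 ✓; ∠(BQ, QS) = 81.00° ✗; |QS| = 17.70 ✓.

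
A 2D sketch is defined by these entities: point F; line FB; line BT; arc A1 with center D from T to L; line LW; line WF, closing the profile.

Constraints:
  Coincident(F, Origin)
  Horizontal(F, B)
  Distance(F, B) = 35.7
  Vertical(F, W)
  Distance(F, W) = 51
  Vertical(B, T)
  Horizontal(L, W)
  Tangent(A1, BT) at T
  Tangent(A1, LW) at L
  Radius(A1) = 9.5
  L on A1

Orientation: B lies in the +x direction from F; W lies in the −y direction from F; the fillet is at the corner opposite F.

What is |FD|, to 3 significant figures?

49.1

F is at the origin; FB is horizontal with |FB| = 35.7 and B on the +x side, so B = (35.7, 0.00). F and W share the same x with |FW| = 51.0 and W on the −y side, so W = (0.00, -51.0). The virtual corner opposite F is at (35.7, -51.0). Since A1 is tangent to BT there, DT ⟂ BT and tangency of A1 to LW means the radius DL is perpendicular to LW, with radius 9.5, so the center D sits 9.5 in from both sides at D = (26.2, -41.5). Then |FD| = |D − F| = 49.1.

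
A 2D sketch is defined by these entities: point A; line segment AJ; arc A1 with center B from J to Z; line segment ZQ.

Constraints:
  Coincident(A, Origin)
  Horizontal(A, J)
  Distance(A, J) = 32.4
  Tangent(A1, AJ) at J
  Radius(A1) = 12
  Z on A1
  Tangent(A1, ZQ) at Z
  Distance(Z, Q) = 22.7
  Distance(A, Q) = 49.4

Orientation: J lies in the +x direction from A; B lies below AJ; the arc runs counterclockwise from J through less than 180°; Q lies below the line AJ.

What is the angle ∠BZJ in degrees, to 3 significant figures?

31.6°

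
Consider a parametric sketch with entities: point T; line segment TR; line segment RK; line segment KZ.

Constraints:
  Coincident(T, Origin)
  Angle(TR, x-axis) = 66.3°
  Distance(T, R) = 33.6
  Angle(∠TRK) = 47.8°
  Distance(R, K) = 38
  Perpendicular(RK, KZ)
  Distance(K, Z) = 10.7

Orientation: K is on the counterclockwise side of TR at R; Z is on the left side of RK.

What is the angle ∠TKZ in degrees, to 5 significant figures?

31.795°

T is at the origin; TR runs at 66.3° with length 33.6, so R = 33.6·(cos 66.3°, sin 66.3°) = (13.505, 30.766). ∠TRK = 47.8°, so RK runs at 66.3° + (180° − 47.8°) = 198.50° from the x-axis; with |RK| = 38.0, K = R + 38.0·(cos 198.50°, sin 198.50°) = (-22.531, 18.709). The perpendicularity gives KZ at right angles to RK; with |KZ| = 10.7 on the left of RK, Z = K + 10.7·(0.31730, -0.94832) = (-19.136, 8.5616). Then cos ∠TKZ = KT·KZ / (|KT||KZ|), giving 31.795°.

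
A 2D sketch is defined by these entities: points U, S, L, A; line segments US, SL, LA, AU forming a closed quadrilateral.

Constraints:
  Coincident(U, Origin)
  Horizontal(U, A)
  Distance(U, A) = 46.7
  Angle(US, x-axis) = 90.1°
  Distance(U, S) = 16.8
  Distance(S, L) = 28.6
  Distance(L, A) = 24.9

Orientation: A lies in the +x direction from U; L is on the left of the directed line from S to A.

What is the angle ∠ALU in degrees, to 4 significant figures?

105.9°

Checks: |SL| = 28.60 ✓; |LA| = 24.90 ✓.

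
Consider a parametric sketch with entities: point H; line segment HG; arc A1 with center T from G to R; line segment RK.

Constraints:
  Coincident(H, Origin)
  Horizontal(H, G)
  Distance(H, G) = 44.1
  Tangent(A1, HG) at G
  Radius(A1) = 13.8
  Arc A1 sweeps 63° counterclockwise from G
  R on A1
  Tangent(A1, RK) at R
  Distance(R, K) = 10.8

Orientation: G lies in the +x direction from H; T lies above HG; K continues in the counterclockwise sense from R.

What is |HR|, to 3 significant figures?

56.9

H is at the origin; HG is horizontal with |HG| = 44.1 and G on the +x side, so G = (44.1, 0.00). Tangency of A1 to HG means the radius TG is perpendicular to HG, so T = G + (0, 13.8) = (44.1, 13.8). On A1, G sits at bearing -90° from T; a 63° counterclockwise sweep puts R at bearing -27°, so R = T + 13.8·(cos -27°, sin -27°) = (56.4, 7.53). Then |HR| = |R − H| = 56.9.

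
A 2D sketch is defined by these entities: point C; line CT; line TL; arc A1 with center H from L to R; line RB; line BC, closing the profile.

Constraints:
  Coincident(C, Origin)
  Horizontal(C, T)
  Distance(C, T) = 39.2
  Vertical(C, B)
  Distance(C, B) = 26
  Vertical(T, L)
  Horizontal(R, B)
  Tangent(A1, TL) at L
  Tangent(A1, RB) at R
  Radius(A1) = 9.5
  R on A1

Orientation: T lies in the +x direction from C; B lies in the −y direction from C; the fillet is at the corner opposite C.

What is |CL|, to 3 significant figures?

42.5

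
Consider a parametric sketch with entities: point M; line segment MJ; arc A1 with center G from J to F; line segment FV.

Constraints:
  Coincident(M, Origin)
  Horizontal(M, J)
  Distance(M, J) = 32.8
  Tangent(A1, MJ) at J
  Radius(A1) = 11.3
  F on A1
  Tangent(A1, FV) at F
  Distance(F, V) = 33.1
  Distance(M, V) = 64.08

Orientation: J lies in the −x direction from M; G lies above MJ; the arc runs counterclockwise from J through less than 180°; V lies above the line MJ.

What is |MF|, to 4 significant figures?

31.16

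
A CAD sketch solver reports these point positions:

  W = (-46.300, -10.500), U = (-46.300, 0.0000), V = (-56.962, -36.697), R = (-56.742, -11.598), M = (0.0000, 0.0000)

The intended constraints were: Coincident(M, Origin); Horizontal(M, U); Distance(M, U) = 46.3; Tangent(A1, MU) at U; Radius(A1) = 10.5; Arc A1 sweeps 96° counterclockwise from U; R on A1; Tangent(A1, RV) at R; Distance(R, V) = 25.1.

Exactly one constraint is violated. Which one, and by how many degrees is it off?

Tangent(A1, RV) at R — off by 6.50°.

M = (0.00, 0.00) ✓; M.y = 0.00, U.y = 0.00 ✓; |MU| = 46.30 ✓; ∠(WU, UM) = 90.00° ✓; |WU| = 10.50 ✓; bearing(W→R) − bearing(W→U) = 96.00° ✓; |WR| = 10.50 ✓; ∠(WR, RV) = 96.50° ✗; |RV| = 25.10 ✓.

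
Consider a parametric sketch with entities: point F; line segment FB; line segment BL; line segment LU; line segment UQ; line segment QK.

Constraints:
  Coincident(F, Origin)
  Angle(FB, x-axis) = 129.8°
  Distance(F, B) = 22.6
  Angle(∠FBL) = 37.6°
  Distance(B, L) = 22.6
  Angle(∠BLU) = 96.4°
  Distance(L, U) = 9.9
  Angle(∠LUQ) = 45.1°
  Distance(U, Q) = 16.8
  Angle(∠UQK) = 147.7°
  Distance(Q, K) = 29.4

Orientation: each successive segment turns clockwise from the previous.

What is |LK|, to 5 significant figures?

35.737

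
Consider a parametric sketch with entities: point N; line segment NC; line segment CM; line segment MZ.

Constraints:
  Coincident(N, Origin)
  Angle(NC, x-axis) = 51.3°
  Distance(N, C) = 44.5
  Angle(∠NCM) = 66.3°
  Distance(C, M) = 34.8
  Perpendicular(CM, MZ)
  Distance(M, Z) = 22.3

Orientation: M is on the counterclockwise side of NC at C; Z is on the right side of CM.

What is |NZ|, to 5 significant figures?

65.276

∠NCM = 66.3°, so CM runs at 51.3° + (180° − 66.3°) = 165.00° from the x-axis; with |CM| = 34.8, M = C + 34.8·(cos 165.00°, sin 165.00°) = (-5.7909, 43.736). CM is perpendicular to MZ; with |MZ| = 22.3 on the right of CM, Z = M + 22.3·(0.25882, 0.96593) = (-0.019256, 65.276). Then |NZ| = |Z − N| = 65.276.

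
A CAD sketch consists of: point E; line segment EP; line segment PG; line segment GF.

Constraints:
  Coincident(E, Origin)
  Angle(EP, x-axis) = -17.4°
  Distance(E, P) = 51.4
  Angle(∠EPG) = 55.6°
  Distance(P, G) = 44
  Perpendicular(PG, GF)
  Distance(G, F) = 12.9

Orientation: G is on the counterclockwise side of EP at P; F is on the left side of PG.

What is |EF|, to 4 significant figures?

33.09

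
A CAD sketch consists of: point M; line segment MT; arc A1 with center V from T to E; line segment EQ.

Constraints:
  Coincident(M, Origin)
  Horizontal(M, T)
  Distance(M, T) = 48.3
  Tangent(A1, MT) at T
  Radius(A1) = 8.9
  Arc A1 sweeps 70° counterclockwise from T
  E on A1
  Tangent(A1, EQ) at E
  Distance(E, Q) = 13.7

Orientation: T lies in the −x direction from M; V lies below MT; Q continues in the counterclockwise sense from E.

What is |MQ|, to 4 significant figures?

64.14

M is at the origin; MT is horizontal with |MT| = 48.3 and T on the −x side, so T = (-48.30, 0.000). Since A1 is tangent to MT there, VT ⟂ MT, so V = T + (0, -8.9) = (-48.30, -8.900). On A1, T sits at bearing 90° from V; a 70° counterclockwise sweep puts E at bearing 160°, so E = V + 8.9·(cos 160°, sin 160°) = (-56.66, -5.856). The tangent condition forces VE to be normal to EQ, so EQ runs along (−sin 160°, cos 160°); with |EQ| = 13.7, Q = (-61.35, -18.73). Then |MQ| = |Q − M| = 64.14.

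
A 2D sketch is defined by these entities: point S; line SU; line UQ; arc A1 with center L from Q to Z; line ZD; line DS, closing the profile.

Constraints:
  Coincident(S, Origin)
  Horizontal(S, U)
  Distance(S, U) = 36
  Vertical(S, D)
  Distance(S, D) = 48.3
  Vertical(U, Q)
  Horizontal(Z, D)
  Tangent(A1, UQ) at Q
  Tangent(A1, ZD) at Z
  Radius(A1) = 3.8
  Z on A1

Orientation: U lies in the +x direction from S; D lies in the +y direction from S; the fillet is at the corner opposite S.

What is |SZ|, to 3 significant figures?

58.0

S is at the origin; S and U share the same y with |SU| = 36.0 and U on the +x side, so U = (36.0, 0.00). S and D share the same x with |SD| = 48.3 and D on the +y side, so D = (0.00, 48.3). The virtual corner opposite S is at (36.0, 48.3). A1 meets UQ tangentially, so LQ is at right angles to UQ and since A1 is tangent to ZD there, LZ ⟂ ZD, with radius 3.8, so the center L sits 3.8 in from both sides at L = (32.2, 44.5). That places the tangent points at Q = (36.0, 44.5) on UQ and Z = (32.2, 48.3) on ZD. Then |SZ| = |Z − S| = 58.0.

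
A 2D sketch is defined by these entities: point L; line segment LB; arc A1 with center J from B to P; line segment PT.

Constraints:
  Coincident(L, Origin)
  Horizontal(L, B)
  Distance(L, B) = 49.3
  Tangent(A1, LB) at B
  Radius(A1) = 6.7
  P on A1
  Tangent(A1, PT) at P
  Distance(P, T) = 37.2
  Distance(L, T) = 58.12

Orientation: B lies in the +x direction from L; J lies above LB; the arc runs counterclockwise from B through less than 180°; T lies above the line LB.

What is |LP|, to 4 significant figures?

56.16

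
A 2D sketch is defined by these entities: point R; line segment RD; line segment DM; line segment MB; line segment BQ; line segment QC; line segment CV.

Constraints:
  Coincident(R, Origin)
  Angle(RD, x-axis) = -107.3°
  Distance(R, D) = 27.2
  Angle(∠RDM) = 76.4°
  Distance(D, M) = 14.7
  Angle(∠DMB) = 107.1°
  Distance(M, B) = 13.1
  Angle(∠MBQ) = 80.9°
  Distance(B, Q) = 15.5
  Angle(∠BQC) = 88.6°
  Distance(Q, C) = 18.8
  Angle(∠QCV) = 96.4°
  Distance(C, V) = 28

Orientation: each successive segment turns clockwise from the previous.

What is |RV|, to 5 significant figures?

42.781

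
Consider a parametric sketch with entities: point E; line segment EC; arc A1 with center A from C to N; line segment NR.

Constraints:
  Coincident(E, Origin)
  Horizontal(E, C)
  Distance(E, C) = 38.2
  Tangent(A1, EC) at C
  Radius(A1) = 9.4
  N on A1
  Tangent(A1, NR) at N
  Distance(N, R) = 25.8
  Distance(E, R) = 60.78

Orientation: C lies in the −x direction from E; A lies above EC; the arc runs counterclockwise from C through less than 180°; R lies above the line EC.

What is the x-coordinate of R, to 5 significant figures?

-50.371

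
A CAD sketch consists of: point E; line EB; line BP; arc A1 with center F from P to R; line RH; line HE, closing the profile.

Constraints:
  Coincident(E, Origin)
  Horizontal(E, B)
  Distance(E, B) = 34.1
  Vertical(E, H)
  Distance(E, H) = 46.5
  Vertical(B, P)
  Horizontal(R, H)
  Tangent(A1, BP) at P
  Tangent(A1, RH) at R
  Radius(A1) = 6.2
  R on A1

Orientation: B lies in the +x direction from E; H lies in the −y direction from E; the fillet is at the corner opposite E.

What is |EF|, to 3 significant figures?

49.0

E is at the origin; EB is horizontal with |EB| = 34.1 and B on the +x side, so B = (34.1, 0.00). E and H share the same x with |EH| = 46.5 and H on the −y side, so H = (0.00, -46.5). The virtual corner opposite E is at (34.1, -46.5). The tangent condition forces FP to be normal to BP and the tangent condition forces FR to be normal to RH, with radius 6.2, so the center F sits 6.2 in from both sides at F = (27.9, -40.3). Then |EF| = |F − E| = 49.0.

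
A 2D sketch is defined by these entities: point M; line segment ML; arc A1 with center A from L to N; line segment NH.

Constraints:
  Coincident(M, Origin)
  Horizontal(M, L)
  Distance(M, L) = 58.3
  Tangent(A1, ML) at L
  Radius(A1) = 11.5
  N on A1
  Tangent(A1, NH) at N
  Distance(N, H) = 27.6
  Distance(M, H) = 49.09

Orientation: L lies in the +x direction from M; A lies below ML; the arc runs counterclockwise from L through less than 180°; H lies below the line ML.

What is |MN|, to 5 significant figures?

48.230

M is at the origin; ML is horizontal with |ML| = 58.3 and L on the +x side, so L = (58.300, 0.0000). A1 meets ML tangentially, so AL is at right angles to ML, so A = L + (0, -11.5) = (58.300, -11.500). Since AN ⟂ NH (tangency), |AH| = √(11.5² + 27.6²) = 29.900 regardless of where N sits on A1. So H lies on both circle(M, 49.09) and circle(A, 29.900); the below-ML intersection is H = (36.897, -32.379). N is the foot of the tangent from H: N = (47.721, -6.9901).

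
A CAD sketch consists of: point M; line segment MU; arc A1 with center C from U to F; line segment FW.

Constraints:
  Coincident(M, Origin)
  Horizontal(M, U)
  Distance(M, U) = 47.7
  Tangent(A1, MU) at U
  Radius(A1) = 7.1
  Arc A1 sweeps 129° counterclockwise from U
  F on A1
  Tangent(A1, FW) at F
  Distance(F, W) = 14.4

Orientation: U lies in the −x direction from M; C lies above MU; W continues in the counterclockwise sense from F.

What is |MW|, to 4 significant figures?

56.07

M is at the origin; MU is horizontal with |MU| = 47.7 and U on the −x side, so U = (-47.70, 0.000). A1 meets MU tangentially, so CU is at right angles to MU, so C = U + (0, 7.1) = (-47.70, 7.100). On A1, U sits at bearing -90° from C; a 129° counterclockwise sweep puts F at bearing 39°, so F = C + 7.1·(cos 39°, sin 39°) = (-42.18, 11.57). Tangency of A1 to FW means the radius CF is perpendicular to FW, so FW runs along (−sin 39°, cos 39°); with |FW| = 14.4, W = (-51.24, 22.76). Then |MW| = |W − M| = 56.07.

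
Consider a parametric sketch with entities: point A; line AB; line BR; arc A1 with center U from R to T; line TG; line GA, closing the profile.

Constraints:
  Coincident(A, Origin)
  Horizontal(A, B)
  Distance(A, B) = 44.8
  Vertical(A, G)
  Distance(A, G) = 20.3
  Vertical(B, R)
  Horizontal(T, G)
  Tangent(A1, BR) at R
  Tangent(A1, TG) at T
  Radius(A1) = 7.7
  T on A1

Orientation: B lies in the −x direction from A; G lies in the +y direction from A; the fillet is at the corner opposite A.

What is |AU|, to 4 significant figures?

39.18

A is at the origin; AB is horizontal with |AB| = 44.8 and B on the −x side, so B = (-44.80, 0.000). A and G share the same x with |AG| = 20.3 and G on the +y side, so G = (0.000, 20.30). The virtual corner opposite A is at (-44.80, 20.30). Tangency of A1 to BR means the radius UR is perpendicular to BR and tangency of A1 to TG means the radius UT is perpendicular to TG, with radius 7.7, so the center U sits 7.7 in from both sides at U = (-37.10, 12.60). Then |AU| = |U − A| = 39.18.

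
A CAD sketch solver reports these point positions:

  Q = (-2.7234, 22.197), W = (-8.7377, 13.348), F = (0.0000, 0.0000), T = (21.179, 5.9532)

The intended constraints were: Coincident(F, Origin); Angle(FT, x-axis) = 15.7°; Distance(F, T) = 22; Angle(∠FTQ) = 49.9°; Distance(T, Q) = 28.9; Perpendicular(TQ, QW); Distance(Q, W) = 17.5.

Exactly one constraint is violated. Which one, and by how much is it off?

Distance(Q, W) = 17.5 — off by 6.80.

F = (0.00, 0.00) ✓; FT at 15.70° ✓; |FT| = 22.00 ✓; ∠FTQ = 49.90° ✓; |TQ| = 28.90 ✓; ∠(TQ, QW) = 90.00° ✓; |QW| = 10.70 ✗.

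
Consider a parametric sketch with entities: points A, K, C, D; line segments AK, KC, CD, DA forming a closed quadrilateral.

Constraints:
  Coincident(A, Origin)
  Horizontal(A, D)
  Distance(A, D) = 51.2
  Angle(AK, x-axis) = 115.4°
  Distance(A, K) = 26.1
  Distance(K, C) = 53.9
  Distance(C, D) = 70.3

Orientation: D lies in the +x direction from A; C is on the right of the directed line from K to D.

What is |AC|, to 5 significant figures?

32.687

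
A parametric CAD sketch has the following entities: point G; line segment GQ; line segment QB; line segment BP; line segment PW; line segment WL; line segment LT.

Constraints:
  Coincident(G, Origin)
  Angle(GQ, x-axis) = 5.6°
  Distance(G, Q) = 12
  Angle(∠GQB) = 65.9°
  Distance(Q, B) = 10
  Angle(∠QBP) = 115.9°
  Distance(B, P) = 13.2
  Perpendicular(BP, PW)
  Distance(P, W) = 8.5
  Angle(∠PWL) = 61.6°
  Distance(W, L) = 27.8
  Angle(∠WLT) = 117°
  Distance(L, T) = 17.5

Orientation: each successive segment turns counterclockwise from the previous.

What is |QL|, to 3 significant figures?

15.3

G is at the origin; GQ runs at 5.6° with length 12.0, so Q = (11.9, 1.17). ∠GQB = 65.9° gives QB at 120° from the x-axis; with |QB| = 10.0, B = (6.99, 9.86). ∠QBP = 115.9° gives BP at -176° from the x-axis; with |BP| = 13.2, P = (-6.18, 8.98). The perpendicularity gives PW at right angles to BP, so PW runs at -86.2°; with |PW| = 8.5, W = (-5.62, 0.501). ∠PWL = 61.6° gives WL at 32.2° from the x-axis; with |WL| = 27.8, L = (17.9, 15.3). Then |QL| = |L − Q| = 15.3.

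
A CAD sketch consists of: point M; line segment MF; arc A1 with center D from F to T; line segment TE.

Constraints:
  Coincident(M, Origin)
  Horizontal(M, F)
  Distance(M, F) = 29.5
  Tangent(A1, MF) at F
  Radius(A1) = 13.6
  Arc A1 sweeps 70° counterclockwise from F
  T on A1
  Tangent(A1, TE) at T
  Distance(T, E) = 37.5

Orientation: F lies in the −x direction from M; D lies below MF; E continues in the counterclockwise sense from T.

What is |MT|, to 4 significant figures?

43.22

M is at the origin; M and F share the same y with |MF| = 29.5 and F on the −x side, so F = (-29.50, 0.000). The tangent condition forces DF to be normal to MF, so D = F + (0, -13.6) = (-29.50, -13.60). On A1, F sits at bearing 90° from D; a 70° counterclockwise sweep puts T at bearing 160°, so T = D + 13.6·(cos 160°, sin 160°) = (-42.28, -8.949). Then |MT| = |T − M| = 43.22.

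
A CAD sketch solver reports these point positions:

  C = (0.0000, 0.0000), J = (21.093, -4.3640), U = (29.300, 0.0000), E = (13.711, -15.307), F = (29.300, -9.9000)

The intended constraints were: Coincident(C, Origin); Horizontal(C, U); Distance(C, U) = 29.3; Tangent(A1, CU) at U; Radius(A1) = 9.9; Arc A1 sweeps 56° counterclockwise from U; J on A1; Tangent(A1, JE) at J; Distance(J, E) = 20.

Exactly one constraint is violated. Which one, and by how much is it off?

Distance(J, E) = 20 — off by 6.80.

C = (0.00, 0.00) ✓; C.y = 0.00, U.y = 0.00 ✓; |CU| = 29.30 ✓; ∠(FU, UC) = 90.00° ✓; |FU| = 9.900 ✓; bearing(F→J) − bearing(F→U) = 56.00° ✓; |FJ| = 9.900 ✓; ∠(FJ, JE) = 90.00° ✓; |JE| = 13.20 ✗.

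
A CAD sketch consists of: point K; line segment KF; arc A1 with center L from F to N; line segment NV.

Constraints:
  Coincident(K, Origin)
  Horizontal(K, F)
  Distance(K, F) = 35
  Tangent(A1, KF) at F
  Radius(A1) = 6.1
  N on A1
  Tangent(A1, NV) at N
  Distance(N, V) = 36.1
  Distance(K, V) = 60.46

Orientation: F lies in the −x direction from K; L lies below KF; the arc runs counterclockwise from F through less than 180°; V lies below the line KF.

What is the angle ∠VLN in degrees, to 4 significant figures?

80.41°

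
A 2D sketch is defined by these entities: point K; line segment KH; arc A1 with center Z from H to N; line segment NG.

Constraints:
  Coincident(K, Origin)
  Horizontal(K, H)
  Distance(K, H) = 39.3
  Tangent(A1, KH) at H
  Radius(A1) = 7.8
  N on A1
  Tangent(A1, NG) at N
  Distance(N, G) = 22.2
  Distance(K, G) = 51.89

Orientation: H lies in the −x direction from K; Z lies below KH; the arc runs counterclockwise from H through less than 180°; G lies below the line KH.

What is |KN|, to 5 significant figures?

47.858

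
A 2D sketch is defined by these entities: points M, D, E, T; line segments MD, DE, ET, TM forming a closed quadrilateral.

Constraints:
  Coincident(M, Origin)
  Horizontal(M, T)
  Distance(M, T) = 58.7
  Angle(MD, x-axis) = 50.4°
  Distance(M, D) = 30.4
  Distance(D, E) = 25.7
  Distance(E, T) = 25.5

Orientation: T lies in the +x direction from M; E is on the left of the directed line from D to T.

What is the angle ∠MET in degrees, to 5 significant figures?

96.934°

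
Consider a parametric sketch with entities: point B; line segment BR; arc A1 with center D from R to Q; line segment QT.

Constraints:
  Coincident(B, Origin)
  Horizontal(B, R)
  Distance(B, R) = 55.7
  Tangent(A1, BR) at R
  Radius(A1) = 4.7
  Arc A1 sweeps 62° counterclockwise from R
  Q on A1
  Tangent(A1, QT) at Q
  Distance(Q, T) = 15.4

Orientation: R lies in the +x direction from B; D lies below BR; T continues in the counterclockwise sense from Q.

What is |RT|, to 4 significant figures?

19.71

On A1, R sits at bearing 90° from D; a 62° counterclockwise sweep puts Q at bearing 152°, so Q = D + 4.7·(cos 152°, sin 152°) = (51.55, -2.493). Tangency of A1 to QT means the radius DQ is perpendicular to QT, so QT runs along (−sin 152°, cos 152°); with |QT| = 15.4, T = (44.32, -16.09). Then |RT| = |T − R| = 19.71.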